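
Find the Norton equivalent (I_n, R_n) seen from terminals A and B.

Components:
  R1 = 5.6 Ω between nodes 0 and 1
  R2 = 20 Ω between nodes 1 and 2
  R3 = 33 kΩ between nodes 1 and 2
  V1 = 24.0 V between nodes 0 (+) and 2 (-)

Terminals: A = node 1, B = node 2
Find the Thévenin equivalent first; then I_n = V_th/R_th and R_n = R_th.
Step 1 — V_th is the open-circuit voltage V_A - V_B (nothing connected across the terminals).
Nodal analysis, taking node 2 as the 0 V reference.
Source V1 fixes V_0 = 24 V.
KCL at each unknown node (sum of currents leaving = 0; resistances in Ω):
  Node 1: (V_1 - 24)/5.6 + (V_1 - 0)/20 + (V_1 - 0)/33000 = 0
Collecting terms: 0.2286 × V_1 = 4.286  =>  V_1 = 18.75 V
V_th = V_1 - V_2 = 18.75 - 0 = 18.75 V
Step 2 — R_th: zero the source — replace V1 by a short circuit (node 2 merges into node 0) — and find the resistance seen between A (node 1) and B (node 0).
Reduce the network between node 1 (A) and node 0 (B) by series/parallel combination:
  Rp1 = R1 ‖ R2 ‖ R3 (parallel, all between nodes 0 and 1) = 1/(1/5.6 + 1/20 + 1/33000) = 4.374 Ω
R_th = 4.374 Ω
I_n = V_th/R_th = 18.75/4.374 = 4.286 A, and R_n = R_th = 4.374 Ω

Final answer: I_n = 4.286 A, R_n = 4.374 Ω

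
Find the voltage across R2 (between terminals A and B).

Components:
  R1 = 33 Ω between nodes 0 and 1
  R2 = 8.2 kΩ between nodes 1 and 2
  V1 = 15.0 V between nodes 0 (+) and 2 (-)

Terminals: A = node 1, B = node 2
R1 and R2 are in series across V1 (node 0 → node 1 → node 2), and the output A–B is taken across R2, so this is a voltage divider.
Series current: I = V1/(R1 + R2) = 15/(33 + 8200) = 15/8233 = 0.001822 A
V_R2 = I × R2 = V1 × R2/(R1 + R2) = 15 × 8200/8233 = 14.94 V

Final answer: 14.94 V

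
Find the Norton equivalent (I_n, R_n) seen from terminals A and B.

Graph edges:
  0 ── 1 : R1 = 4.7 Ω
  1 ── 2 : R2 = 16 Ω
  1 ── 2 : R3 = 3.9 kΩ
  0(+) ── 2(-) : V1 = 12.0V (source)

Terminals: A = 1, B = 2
Find the Thévenin equivalent first; then I_n = V_th/R_th and R_n = R_th.
Step 1 — V_th is the open-circuit voltage V_A - V_B (nothing connected across the terminals).
Nodal analysis, taking node 2 as the 0 V reference.
Source V1 fixes V_0 = 12 V.
KCL at each unknown node (sum of currents leaving = 0; resistances in Ω):
  Node 1: (V_1 - 12)/4.7 + (V_1 - 0)/16 + (V_1 - 0)/3900 = 0
Collecting terms: 0.2755 × V_1 = 2.553  =>  V_1 = 9.267 V
V_th = V_1 - V_2 = 9.267 - 0 = 9.267 V
Step 2 — R_th: zero the source — replace V1 by a short circuit (node 2 merges into node 0) — and find the resistance seen between A (node 1) and B (node 0).
Reduce the network between node 1 (A) and node 0 (B) by series/parallel combination:
  Rp1 = R1 ‖ R2 ‖ R3 (parallel, all between nodes 0 and 1) = 1/(1/4.7 + 1/16 + 1/3900) = 3.629 Ω
R_th = 3.629 Ω
I_n = V_th/R_th = 9.267/3.629 = 2.553 A, and R_n = R_th = 3.629 Ω

Final answer: I_n = 2.553 A, R_n = 3.629 Ω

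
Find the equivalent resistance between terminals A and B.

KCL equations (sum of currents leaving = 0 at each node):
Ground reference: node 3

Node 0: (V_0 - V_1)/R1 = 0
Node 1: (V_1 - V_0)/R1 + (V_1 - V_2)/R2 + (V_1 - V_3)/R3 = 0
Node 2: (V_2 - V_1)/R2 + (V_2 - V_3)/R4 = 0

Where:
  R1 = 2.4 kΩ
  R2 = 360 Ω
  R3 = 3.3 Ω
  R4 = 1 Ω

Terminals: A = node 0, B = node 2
Reduce the network between node 0 (A) and node 2 (B) by series/parallel combination:
  Rs1 = R3 + R4 (series, joined only at node 3) = 3.3 + 1 = 4.3 Ω
  Rp1 = R2 ‖ Rs1 (parallel, both between nodes 1 and 2) = 1/(1/360 + 1/4.3) = 4.249 Ω
  Rs2 = R1 + Rp1 (series, joined only at node 1) = 2400 + 4.249 = 2404 Ω
R_eq = 2.404 kΩ

Final answer: 2.404 kΩ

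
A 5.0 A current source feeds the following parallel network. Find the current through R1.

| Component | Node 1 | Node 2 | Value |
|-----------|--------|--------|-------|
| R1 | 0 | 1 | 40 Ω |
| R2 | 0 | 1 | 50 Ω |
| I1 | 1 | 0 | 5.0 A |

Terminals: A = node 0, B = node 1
All resistors sit directly between nodes 0 and 1, so they are in parallel and share one voltage V; the full source current 5 A splits among them.
1/R_par = 1/40 + 1/50 = 0.045 S  =>  R_par = 22.22 Ω
V = I × R_par = 5 × 22.22 = 111.1 V
I_R1 = V/R1 = 111.1/40 = 2.778 A

Final answer: 2.778 A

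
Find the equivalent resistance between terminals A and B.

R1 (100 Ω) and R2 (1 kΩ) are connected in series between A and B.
Reduce the network between node 0 (A) and node 2 (B) by series/parallel combination:
  Rs1 = R1 + R2 (series, joined only at node 1) = 100 + 1000 = 1100 Ω
R_eq = 1.1 kΩ

Final answer: 1.1 kΩ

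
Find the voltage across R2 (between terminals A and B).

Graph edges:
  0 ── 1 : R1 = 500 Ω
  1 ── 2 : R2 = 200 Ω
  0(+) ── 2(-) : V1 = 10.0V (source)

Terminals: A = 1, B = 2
R1 and R2 are in series across V1 (node 0 → node 1 → node 2), and the output A–B is taken across R2, so this is a voltage divider.
Series current: I = V1/(R1 + R2) = 10/(500 + 200) = 10/700 = 0.01429 A
V_R2 = I × R2 = V1 × R2/(R1 + R2) = 10 × 200/700 = 2.857 V

Final answer: 2.857 V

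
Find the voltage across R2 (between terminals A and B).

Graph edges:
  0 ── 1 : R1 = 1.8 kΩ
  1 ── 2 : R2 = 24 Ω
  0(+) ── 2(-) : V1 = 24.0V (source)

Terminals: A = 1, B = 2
R1 and R2 are in series across V1 (node 0 → node 1 → node 2), and the output A–B is taken across R2, so this is a voltage divider.
Series current: I = V1/(R1 + R2) = 24/(1800 + 24) = 24/1824 = 0.01316 A
V_R2 = I × R2 = V1 × R2/(R1 + R2) = 24 × 24/1824 = 0.3158 V

Final answer: 0.3158 V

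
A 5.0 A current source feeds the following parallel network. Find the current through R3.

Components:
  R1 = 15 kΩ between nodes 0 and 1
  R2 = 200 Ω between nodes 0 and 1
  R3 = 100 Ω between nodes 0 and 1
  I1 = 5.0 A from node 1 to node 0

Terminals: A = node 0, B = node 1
All resistors sit directly between nodes 0 and 1, so they are in parallel and share one voltage V; the full source current 5 A splits among them.
1/R_par = 1/15000 + 1/200 + 1/100 = 0.01507 S  =>  R_par = 66.37 Ω
V = I × R_par = 5 × 66.37 = 331.9 V
I_R3 = V/R3 = 331.9/100 = 3.319 A

Final answer: 3.319 A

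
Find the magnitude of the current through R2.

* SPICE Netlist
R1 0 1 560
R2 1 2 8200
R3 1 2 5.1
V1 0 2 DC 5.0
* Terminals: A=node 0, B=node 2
Nodal analysis, taking node 2 as the 0 V reference.
Source V1 fixes V_0 = 5 V.
KCL at each unknown node (sum of currents leaving = 0; resistances in Ω):
  Node 1: (V_1 - 5)/560 + (V_1 - 0)/8200 + (V_1 - 0)/5.1 = 0
Collecting terms: 0.198 × V_1 = 0.008929  =>  V_1 = 0.0451 V
I_R2 = (V_1 - V_2)/R2 = (0.0451 - 0)/8200 = 0.0000055 A
|I_R2| = 0.0000055 A

Final answer: |I_R2| = 5.5e-06 A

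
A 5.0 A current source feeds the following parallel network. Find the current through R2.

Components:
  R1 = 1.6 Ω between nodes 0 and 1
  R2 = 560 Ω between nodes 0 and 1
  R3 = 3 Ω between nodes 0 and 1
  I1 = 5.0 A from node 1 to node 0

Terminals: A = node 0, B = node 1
All resistors sit directly between nodes 0 and 1, so they are in parallel and share one voltage V; the full source current 5 A splits among them.
1/R_par = 1/1.6 + 1/560 + 1/3 = 0.9601 S  =>  R_par = 1.042 Ω
V = I × R_par = 5 × 1.042 = 5.208 V
I_R2 = V/R2 = 5.208/560 = 0.009299 A

Final answer: 0.009299 A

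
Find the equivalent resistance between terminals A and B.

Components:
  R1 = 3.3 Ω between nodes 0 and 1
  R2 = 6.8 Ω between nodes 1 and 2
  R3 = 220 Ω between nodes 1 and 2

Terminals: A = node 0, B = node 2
Reduce the network between node 0 (A) and node 2 (B) by series/parallel combination:
  Rp1 = R2 ‖ R3 (parallel, both between nodes 1 and 2) = 1/(1/6.8 + 1/220) = 6.596 Ω
  Rs1 = R1 + Rp1 (series, joined only at node 1) = 3.3 + 6.596 = 9.896 Ω
R_eq = 9.896 Ω

Final answer: 9.896 Ω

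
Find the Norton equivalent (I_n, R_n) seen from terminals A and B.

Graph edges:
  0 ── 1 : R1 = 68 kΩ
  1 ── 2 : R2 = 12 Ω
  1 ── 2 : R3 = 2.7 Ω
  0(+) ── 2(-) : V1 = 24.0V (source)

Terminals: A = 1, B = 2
Find the Thévenin equivalent first; then I_n = V_th/R_th and R_n = R_th.
Step 1 — V_th is the open-circuit voltage V_A - V_B (nothing connected across the terminals).
Nodal analysis, taking node 2 as the 0 V reference.
Source V1 fixes V_0 = 24 V.
KCL at each unknown node (sum of currents leaving = 0; resistances in Ω):
  Node 1: (V_1 - 24)/68000 + (V_1 - 0)/12 + (V_1 - 0)/2.7 = 0
Collecting terms: 0.4537 × V_1 = 0.0003529  =>  V_1 = 0.0007779 V
V_th = V_1 - V_2 = 0.0007779 - 0 = 0.0007779 V
Step 2 — R_th: zero the source — replace V1 by a short circuit (node 2 merges into node 0) — and find the resistance seen between A (node 1) and B (node 0).
Reduce the network between node 1 (A) and node 0 (B) by series/parallel combination:
  Rp1 = R1 ‖ R2 ‖ R3 (parallel, all between nodes 0 and 1) = 1/(1/68000 + 1/12 + 1/2.7) = 2.204 Ω
R_th = 2.204 Ω
I_n = V_th/R_th = 0.0007779/2.204 = 0.0003529 A, and R_n = R_th = 2.204 Ω

Final answer: I_n = 0.0003529 A, R_n = 2.204 Ω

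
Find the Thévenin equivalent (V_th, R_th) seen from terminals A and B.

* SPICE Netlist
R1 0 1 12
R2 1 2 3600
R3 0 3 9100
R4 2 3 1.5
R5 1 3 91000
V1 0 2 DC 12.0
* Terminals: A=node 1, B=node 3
Step 1 — V_th is the open-circuit voltage V_A - V_B (nothing connected across the terminals).
Nodal analysis, taking node 2 as the 0 V reference.
Source V1 fixes V_0 = 12 V.
KCL at each unknown node (sum of currents leaving = 0; resistances in Ω):
  Node 1: (V_1 - 12)/12 + (V_1 - 0)/3600 + (V_1 - V_3)/91000 = 0
  Node 3: (V_3 - 12)/9100 + (V_3 - 0)/1.5 + (V_3 - V_1)/91000 = 0
Collecting terms (coefficients in siemens):
  0.08362·V_1 - 0.00001099·V_3 = 1
  0.6668·V_3 - 0.00001099·V_1 = 0.001319
Determinant D = (0.08362)(0.6668) - (-0.00001099)(-0.00001099) = 0.05576
V_1 = [(1)(0.6668) - (-0.00001099)(0.001319)]/D = 11.96 V
V_3 = [(0.08362)(0.001319) - (1)(-0.00001099)]/D = 0.002175 V
V_th = V_1 - V_3 = 11.96 - 0.002175 = 11.96 V
Step 2 — R_th: zero the source — replace V1 by a short circuit (node 2 merges into node 0) — and find the resistance seen between A (node 1) and B (node 3).
Reduce the network between node 1 (A) and node 3 (B) by series/parallel combination:
  Rp1 = R1 ‖ R2 (parallel, both between nodes 0 and 1) = 1/(1/12 + 1/3600) = 11.96 Ω
  Rp2 = R3 ‖ R4 (parallel, both between nodes 0 and 3) = 1/(1/9100 + 1/1.5) = 1.5 Ω
  Rs1 = Rp1 + Rp2 (series, joined only at node 0) = 11.96 + 1.5 = 13.46 Ω
  Rp3 = R5 ‖ Rs1 (parallel, both between nodes 1 and 3) = 1/(1/91000 + 1/13.46) = 13.46 Ω
R_th = 13.46 Ω

Final answer: V_th = 11.96 V, R_th = 13.46 Ω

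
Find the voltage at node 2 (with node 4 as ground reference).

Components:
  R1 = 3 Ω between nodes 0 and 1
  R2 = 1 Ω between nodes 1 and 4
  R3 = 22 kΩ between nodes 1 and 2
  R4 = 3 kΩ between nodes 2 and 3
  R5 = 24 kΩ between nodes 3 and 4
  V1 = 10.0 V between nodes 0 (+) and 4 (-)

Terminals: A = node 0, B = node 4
Nodal analysis, taking node 4 as the 0 V reference.
Source V1 fixes V_0 = 10 V.
KCL at each unknown node (sum of currents leaving = 0; resistances in Ω):
  Node 1: (V_1 - 10)/3 + (V_1 - 0)/1 + (V_1 - V_2)/22000 = 0
  Node 2: (V_2 - V_1)/22000 + (V_2 - V_3)/3000 = 0
  Node 3: (V_3 - V_2)/3000 + (V_3 - 0)/24000 = 0
Collecting terms (coefficients in siemens):
  1.333·V_1 - 0.00004545·V_2 = 3.333
  0.0003788·V_2 - 0.00004545·V_1 - 0.0003333·V_3 = 0
  0.000375·V_3 - 0.0003333·V_2 = 0
Solving these 3 simultaneous equations (Gaussian elimination) gives:
  V_1 = 2.5 V, V_2 = 1.378 V, V_3 = 1.224 V
The requested potential is V_2 = 1.378 V.

Final answer: V_2 = 1.378 V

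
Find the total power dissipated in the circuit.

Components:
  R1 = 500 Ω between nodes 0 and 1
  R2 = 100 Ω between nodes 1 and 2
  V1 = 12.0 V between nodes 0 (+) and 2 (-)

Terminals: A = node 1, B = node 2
Nodal analysis, taking node 2 as the 0 V reference.
Source V1 fixes V_0 = 12 V.
KCL at each unknown node (sum of currents leaving = 0; resistances in Ω):
  Node 1: (V_1 - 12)/500 + (V_1 - 0)/100 = 0
Collecting terms: 0.012 × V_1 = 0.024  =>  V_1 = 2 V
Power in each resistor, P = (ΔV)²/R:
  P_R1 = (12 - 2)²/500 = 0.2 W
  P_R2 = (2 - 0)²/100 = 0.04 W
P_total = P_R1 + P_R2 = 0.24 W

Final answer: 0.24 W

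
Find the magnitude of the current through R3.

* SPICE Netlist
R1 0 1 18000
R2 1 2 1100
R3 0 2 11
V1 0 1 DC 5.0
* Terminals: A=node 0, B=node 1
Nodal analysis, taking node 1 as the 0 V reference.
Source V1 fixes V_0 = 5 V.
KCL at each unknown node (sum of currents leaving = 0; resistances in Ω):
  Node 2: (V_2 - 0)/1100 + (V_2 - 5)/11 = 0
Collecting terms: 0.09182 × V_2 = 0.4545  =>  V_2 = 4.95 V
I_R3 = (V_0 - V_2)/R3 = (5 - 4.95)/11 = 0.0045 A
|I_R3| = 0.0045 A

Final answer: |I_R3| = 0.0045 A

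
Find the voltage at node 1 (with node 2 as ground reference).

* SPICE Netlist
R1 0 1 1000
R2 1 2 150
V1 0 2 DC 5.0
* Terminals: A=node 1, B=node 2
Nodal analysis, taking node 2 as the 0 V reference.
Source V1 fixes V_0 = 5 V.
KCL at each unknown node (sum of currents leaving = 0; resistances in Ω):
  Node 1: (V_1 - 5)/1000 + (V_1 - 0)/150 = 0
Collecting terms: 0.007667 × V_1 = 0.005  =>  V_1 = 0.6522 V
The requested potential is V_1 = 0.6522 V.

Final answer: V_1 = 0.6522 V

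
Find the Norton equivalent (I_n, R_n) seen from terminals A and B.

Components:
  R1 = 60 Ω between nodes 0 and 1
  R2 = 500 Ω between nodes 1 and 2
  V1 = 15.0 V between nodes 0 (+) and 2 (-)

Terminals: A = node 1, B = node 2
Find the Thévenin equivalent first; then I_n = V_th/R_th and R_n = R_th.
Step 1 — V_th is the open-circuit voltage V_A - V_B (nothing connected across the terminals).
Nodal analysis, taking node 2 as the 0 V reference.
Source V1 fixes V_0 = 15 V.
KCL at each unknown node (sum of currents leaving = 0; resistances in Ω):
  Node 1: (V_1 - 15)/60 + (V_1 - 0)/500 = 0
Collecting terms: 0.01867 × V_1 = 0.25  =>  V_1 = 13.39 V
V_th = V_1 - V_2 = 13.39 - 0 = 13.39 V
Step 2 — R_th: zero the source — replace V1 by a short circuit (node 2 merges into node 0) — and find the resistance seen between A (node 1) and B (node 0).
Reduce the network between node 1 (A) and node 0 (B) by series/parallel combination:
  Rp1 = R1 ‖ R2 (parallel, both between nodes 0 and 1) = 1/(1/60 + 1/500) = 53.57 Ω
R_th = 53.57 Ω
I_n = V_th/R_th = 13.39/53.57 = 0.25 A, and R_n = R_th = 53.57 Ω

Final answer: I_n = 0.25 A, R_n = 53.57 Ω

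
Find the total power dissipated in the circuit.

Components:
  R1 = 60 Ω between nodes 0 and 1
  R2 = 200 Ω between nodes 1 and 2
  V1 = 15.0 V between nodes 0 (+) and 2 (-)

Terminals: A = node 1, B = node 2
Nodal analysis, taking node 2 as the 0 V reference.
Source V1 fixes V_0 = 15 V.
KCL at each unknown node (sum of currents leaving = 0; resistances in Ω):
  Node 1: (V_1 - 15)/60 + (V_1 - 0)/200 = 0
Collecting terms: 0.02167 × V_1 = 0.25  =>  V_1 = 11.54 V
Power in each resistor, P = (ΔV)²/R:
  P_R1 = (15 - 11.54)²/60 = 0.1997 W
  P_R2 = (11.54 - 0)²/200 = 0.6657 W
P_total = P_R1 + P_R2 = 0.8654 W

Final answer: 0.8654 W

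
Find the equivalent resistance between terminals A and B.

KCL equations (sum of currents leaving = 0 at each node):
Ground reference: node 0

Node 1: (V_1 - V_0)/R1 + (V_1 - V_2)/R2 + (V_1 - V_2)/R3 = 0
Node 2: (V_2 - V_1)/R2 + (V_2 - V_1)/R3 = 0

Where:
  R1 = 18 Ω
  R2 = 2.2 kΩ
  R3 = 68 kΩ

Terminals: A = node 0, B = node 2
Reduce the network between node 0 (A) and node 2 (B) by series/parallel combination:
  Rp1 = R2 ‖ R3 (parallel, both between nodes 1 and 2) = 1/(1/2200 + 1/68000) = 2131 Ω
  Rs1 = R1 + Rp1 (series, joined only at node 1) = 18 + 2131 = 2149 Ω
R_eq = 2.149 kΩ

Final answer: 2.149 kΩ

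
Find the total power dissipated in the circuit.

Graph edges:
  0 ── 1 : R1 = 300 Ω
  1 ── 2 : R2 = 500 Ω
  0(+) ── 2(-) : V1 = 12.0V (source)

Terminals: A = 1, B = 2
Nodal analysis, taking node 2 as the 0 V reference.
Source V1 fixes V_0 = 12 V.
KCL at each unknown node (sum of currents leaving = 0; resistances in Ω):
  Node 1: (V_1 - 12)/300 + (V_1 - 0)/500 = 0
Collecting terms: 0.005333 × V_1 = 0.04  =>  V_1 = 7.5 V
Power in each resistor, P = (ΔV)²/R:
  P_R1 = (12 - 7.5)²/300 = 0.0675 W
  P_R2 = (7.5 - 0)²/500 = 0.1125 W
P_total = P_R1 + P_R2 = 0.18 W

Final answer: 0.18 W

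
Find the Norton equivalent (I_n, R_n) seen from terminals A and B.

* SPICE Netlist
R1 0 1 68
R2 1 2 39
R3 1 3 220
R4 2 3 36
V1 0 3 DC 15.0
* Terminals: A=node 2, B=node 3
Find the Thévenin equivalent first; then I_n = V_th/R_th and R_n = R_th.
Step 1 — V_th is the open-circuit voltage V_A - V_B (nothing connected across the terminals).
Nodal analysis, taking node 3 as the 0 V reference.
Source V1 fixes V_0 = 15 V.
KCL at each unknown node (sum of currents leaving = 0; resistances in Ω):
  Node 1: (V_1 - 15)/68 + (V_1 - V_2)/39 + (V_1 - 0)/220 = 0
  Node 2: (V_2 - V_1)/39 + (V_2 - 0)/36 = 0
Collecting terms (coefficients in siemens):
  0.04489·V_1 - 0.02564·V_2 = 0.2206
  0.05342·V_2 - 0.02564·V_1 = 0
Determinant D = (0.04489)(0.05342) - (-0.02564)(-0.02564) = 0.001741
V_1 = [(0.2206)(0.05342) - (-0.02564)(0)]/D = 6.77 V
V_2 = [(0.04489)(0) - (0.2206)(-0.02564)]/D = 3.249 V
V_th = V_2 - V_3 = 3.249 - 0 = 3.249 V
Step 2 — R_th: zero the source — replace V1 by a short circuit (node 3 merges into node 0) — and find the resistance seen between A (node 2) and B (node 0).
Reduce the network between node 2 (A) and node 0 (B) by series/parallel combination:
  Rp1 = R1 ‖ R3 (parallel, both between nodes 0 and 1) = 1/(1/68 + 1/220) = 51.94 Ω
  Rs1 = R2 + Rp1 (series, joined only at node 1) = 39 + 51.94 = 90.94 Ω
  Rp2 = R4 ‖ Rs1 (parallel, both between nodes 0 and 2) = 1/(1/36 + 1/90.94) = 25.79 Ω
R_th = 25.79 Ω
I_n = V_th/R_th = 3.249/25.79 = 0.126 A, and R_n = R_th = 25.79 Ω

Final answer: I_n = 0.126 A, R_n = 25.79 Ω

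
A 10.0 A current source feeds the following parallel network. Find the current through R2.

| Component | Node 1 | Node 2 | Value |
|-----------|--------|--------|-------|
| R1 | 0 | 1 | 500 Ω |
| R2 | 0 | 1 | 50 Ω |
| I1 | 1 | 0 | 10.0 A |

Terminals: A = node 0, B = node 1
All resistors sit directly between nodes 0 and 1, so they are in parallel and share one voltage V; the full source current 10 A splits among them.
1/R_par = 1/500 + 1/50 = 0.022 S  =>  R_par = 45.45 Ω
V = I × R_par = 10 × 45.45 = 454.5 V
I_R2 = V/R2 = 454.5/50 = 9.091 A

Final answer: 9.091 A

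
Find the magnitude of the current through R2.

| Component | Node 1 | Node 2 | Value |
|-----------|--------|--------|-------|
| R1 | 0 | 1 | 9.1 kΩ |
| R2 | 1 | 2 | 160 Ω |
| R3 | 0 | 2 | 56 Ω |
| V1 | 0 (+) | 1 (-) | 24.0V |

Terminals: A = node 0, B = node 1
Nodal analysis, taking node 1 as the 0 V reference.
Source V1 fixes V_0 = 24 V.
KCL at each unknown node (sum of currents leaving = 0; resistances in Ω):
  Node 2: (V_2 - 0)/160 + (V_2 - 24)/56 = 0
Collecting terms: 0.02411 × V_2 = 0.4286  =>  V_2 = 17.78 V
I_R2 = (V_1 - V_2)/R2 = (0 - 17.78)/160 = -0.1111 A
|I_R2| = 0.1111 A

Final answer: |I_R2| = 0.1111 A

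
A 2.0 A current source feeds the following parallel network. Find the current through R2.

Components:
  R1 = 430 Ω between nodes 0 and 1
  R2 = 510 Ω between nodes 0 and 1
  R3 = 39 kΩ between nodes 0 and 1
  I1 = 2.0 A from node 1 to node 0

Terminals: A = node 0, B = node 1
All resistors sit directly between nodes 0 and 1, so they are in parallel and share one voltage V; the full source current 2 A splits among them.
1/R_par = 1/430 + 1/510 + 1/39000 = 0.004312 S  =>  R_par = 231.9 Ω
V = I × R_par = 2 × 231.9 = 463.8 V
I_R2 = V/R2 = 463.8/510 = 0.9095 A

Final answer: 0.9095 A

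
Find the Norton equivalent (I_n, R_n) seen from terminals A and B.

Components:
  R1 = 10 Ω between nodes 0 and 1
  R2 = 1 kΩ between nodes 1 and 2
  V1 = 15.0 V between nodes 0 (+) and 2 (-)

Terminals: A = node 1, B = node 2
Find the Thévenin equivalent first; then I_n = V_th/R_th and R_n = R_th.
Step 1 — V_th is the open-circuit voltage V_A - V_B (nothing connected across the terminals).
Nodal analysis, taking node 2 as the 0 V reference.
Source V1 fixes V_0 = 15 V.
KCL at each unknown node (sum of currents leaving = 0; resistances in Ω):
  Node 1: (V_1 - 15)/10 + (V_1 - 0)/1000 = 0
Collecting terms: 0.101 × V_1 = 1.5  =>  V_1 = 14.85 V
V_th = V_1 - V_2 = 14.85 - 0 = 14.85 V
Step 2 — R_th: zero the source — replace V1 by a short circuit (node 2 merges into node 0) — and find the resistance seen between A (node 1) and B (node 0).
Reduce the network between node 1 (A) and node 0 (B) by series/parallel combination:
  Rp1 = R1 ‖ R2 (parallel, both between nodes 0 and 1) = 1/(1/10 + 1/1000) = 9.901 Ω
R_th = 9.901 Ω
I_n = V_th/R_th = 14.85/9.901 = 1.5 A, and R_n = R_th = 9.901 Ω

Final answer: I_n = 1.5 A, R_n = 9.901 Ω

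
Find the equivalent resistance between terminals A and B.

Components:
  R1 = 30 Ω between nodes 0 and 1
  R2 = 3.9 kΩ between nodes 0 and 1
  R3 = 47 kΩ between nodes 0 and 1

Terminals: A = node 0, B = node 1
Reduce the network between node 0 (A) and node 1 (B) by series/parallel combination:
  Rp1 = R1 ‖ R2 ‖ R3 (parallel, all between nodes 0 and 1) = 1/(1/30 + 1/3900 + 1/47000) = 29.75 Ω
R_eq = 29.75 Ω

Final answer: 29.75 Ω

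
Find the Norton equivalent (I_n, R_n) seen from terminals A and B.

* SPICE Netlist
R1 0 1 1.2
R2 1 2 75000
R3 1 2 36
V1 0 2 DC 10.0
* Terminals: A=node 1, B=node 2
Find the Thévenin equivalent first; then I_n = V_th/R_th and R_n = R_th.
Step 1 — V_th is the open-circuit voltage V_A - V_B (nothing connected across the terminals).
Nodal analysis, taking node 2 as the 0 V reference.
Source V1 fixes V_0 = 10 V.
KCL at each unknown node (sum of currents leaving = 0; resistances in Ω):
  Node 1: (V_1 - 10)/1.2 + (V_1 - 0)/75000 + (V_1 - 0)/36 = 0
Collecting terms: 0.8611 × V_1 = 8.333  =>  V_1 = 9.677 V
V_th = V_1 - V_2 = 9.677 - 0 = 9.677 V
Step 2 — R_th: zero the source — replace V1 by a short circuit (node 2 merges into node 0) — and find the resistance seen between A (node 1) and B (node 0).
Reduce the network between node 1 (A) and node 0 (B) by series/parallel combination:
  Rp1 = R1 ‖ R2 ‖ R3 (parallel, all between nodes 0 and 1) = 1/(1/1.2 + 1/75000 + 1/36) = 1.161 Ω
R_th = 1.161 Ω
I_n = V_th/R_th = 9.677/1.161 = 8.333 A, and R_n = R_th = 1.161 Ω

Final answer: I_n = 8.333 A, R_n = 1.161 Ω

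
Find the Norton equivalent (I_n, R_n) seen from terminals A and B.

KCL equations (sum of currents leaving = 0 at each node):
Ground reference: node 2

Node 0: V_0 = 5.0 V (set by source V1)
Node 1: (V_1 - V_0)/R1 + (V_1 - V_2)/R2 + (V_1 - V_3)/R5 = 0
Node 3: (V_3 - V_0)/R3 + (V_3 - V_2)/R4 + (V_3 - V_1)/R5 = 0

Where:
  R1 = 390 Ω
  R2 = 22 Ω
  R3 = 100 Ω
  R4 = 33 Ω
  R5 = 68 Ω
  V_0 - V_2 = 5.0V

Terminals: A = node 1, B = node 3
Find the Thévenin equivalent first; then I_n = V_th/R_th and R_n = R_th.
Step 1 — V_th is the open-circuit voltage V_A - V_B (nothing connected across the terminals).
Nodal analysis, taking node 2 as the 0 V reference.
Source V1 fixes V_0 = 5 V.
KCL at each unknown node (sum of currents leaving = 0; resistances in Ω):
  Node 1: (V_1 - 5)/390 + (V_1 - 0)/22 + (V_1 - V_3)/68 = 0
  Node 3: (V_3 - 5)/100 + (V_3 - 0)/33 + (V_3 - V_1)/68 = 0
Collecting terms (coefficients in siemens):
  0.06272·V_1 - 0.01471·V_3 = 0.01282
  0.05501·V_3 - 0.01471·V_1 = 0.05
Determinant D = (0.06272)(0.05501) - (-0.01471)(-0.01471) = 0.003234
V_1 = [(0.01282)(0.05501) - (-0.01471)(0.05)]/D = 0.4454 V
V_3 = [(0.06272)(0.05) - (0.01282)(-0.01471)]/D = 1.028 V
V_th = V_1 - V_3 = 0.4454 - 1.028 = -0.5826 V
Step 2 — R_th: zero the source — replace V1 by a short circuit (node 2 merges into node 0) — and find the resistance seen between A (node 1) and B (node 3).
Reduce the network between node 1 (A) and node 3 (B) by series/parallel combination:
  Rp1 = R1 ‖ R2 (parallel, both between nodes 0 and 1) = 1/(1/390 + 1/22) = 20.83 Ω
  Rp2 = R3 ‖ R4 (parallel, both between nodes 0 and 3) = 1/(1/100 + 1/33) = 24.81 Ω
  Rs1 = Rp1 + Rp2 (series, joined only at node 0) = 20.83 + 24.81 = 45.64 Ω
  Rp3 = R5 ‖ Rs1 (parallel, both between nodes 1 and 3) = 1/(1/68 + 1/45.64) = 27.31 Ω
R_th = 27.31 Ω
I_n = V_th/R_th = -0.5826/27.31 = -0.02133 A, and R_n = R_th = 27.31 Ω

Final answer: I_n = -0.02133 A, R_n = 27.31 Ω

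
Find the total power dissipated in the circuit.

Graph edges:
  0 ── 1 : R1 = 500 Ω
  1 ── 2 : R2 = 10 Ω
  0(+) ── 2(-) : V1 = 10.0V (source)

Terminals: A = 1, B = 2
Nodal analysis, taking node 2 as the 0 V reference.
Source V1 fixes V_0 = 10 V.
KCL at each unknown node (sum of currents leaving = 0; resistances in Ω):
  Node 1: (V_1 - 10)/500 + (V_1 - 0)/10 = 0
Collecting terms: 0.102 × V_1 = 0.02  =>  V_1 = 0.1961 V
Power in each resistor, P = (ΔV)²/R:
  P_R1 = (10 - 0.1961)²/500 = 0.1922 W
  P_R2 = (0.1961 - 0)²/10 = 0.003845 W
P_total = P_R1 + P_R2 = 0.1961 W

Final answer: 0.1961 W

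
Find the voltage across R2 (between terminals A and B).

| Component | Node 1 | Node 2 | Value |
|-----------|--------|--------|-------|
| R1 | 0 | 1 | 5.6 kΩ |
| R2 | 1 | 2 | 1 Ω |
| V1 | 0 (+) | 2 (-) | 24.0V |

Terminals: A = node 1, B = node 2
R1 and R2 are in series across V1 (node 0 → node 1 → node 2), and the output A–B is taken across R2, so this is a voltage divider.
Series current: I = V1/(R1 + R2) = 24/(5600 + 1) = 24/5601 = 0.004285 A
V_R2 = I × R2 = V1 × R2/(R1 + R2) = 24 × 1/5601 = 0.004285 V

Final answer: 0.004285 V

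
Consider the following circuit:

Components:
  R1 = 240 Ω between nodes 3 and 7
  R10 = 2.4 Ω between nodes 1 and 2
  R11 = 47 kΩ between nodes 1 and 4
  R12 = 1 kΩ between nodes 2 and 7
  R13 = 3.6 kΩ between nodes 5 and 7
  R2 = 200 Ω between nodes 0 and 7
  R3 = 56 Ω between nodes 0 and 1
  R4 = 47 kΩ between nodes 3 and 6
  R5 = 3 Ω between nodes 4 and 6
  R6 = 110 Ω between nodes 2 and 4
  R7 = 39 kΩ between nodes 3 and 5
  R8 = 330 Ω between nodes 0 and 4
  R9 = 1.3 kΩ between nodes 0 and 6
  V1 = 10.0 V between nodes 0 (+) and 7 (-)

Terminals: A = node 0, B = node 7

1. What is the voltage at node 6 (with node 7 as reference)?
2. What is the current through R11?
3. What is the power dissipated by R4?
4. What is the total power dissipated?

Nodal analysis, taking node 7 as the 0 V reference.
Source V1 fixes V_0 = 10 V.
KCL at each unknown node (sum of currents leaving = 0; resistances in Ω):
  Node 1: (V_1 - 10)/56 + (V_1 - V_2)/2.4 + (V_1 - V_4)/47000 = 0
  Node 2: (V_2 - V_4)/110 + (V_2 - V_1)/2.4 + (V_2 - 0)/1000 = 0
  Node 3: (V_3 - 0)/240 + (V_3 - V_6)/47000 + (V_3 - V_5)/39000 = 0
  Node 4: (V_4 - V_6)/3 + (V_4 - V_2)/110 + (V_4 - 10)/330 + (V_4 - V_1)/47000 = 0
  Node 5: (V_5 - V_3)/39000 + (V_5 - 0)/3600 = 0
  Node 6: (V_6 - V_3)/47000 + (V_6 - V_4)/3 + (V_6 - 10)/1300 = 0
Collecting terms (coefficients in siemens):
  0.4345·V_1 - 0.4167·V_2 - 0.00002128·V_4 = 0.1786
  0.4268·V_2 - 0.4167·V_1 - 0.009091·V_4 = 0
  0.004214·V_3 - 0.00002564·V_5 - 0.00002128·V_6 = 0
  0.3455·V_4 - 0.00002128·V_1 - 0.009091·V_2 - 0.3333·V_6 = 0.0303
  0.0003034·V_5 - 0.00002564·V_3 = 0
  0.3341·V_6 - 0.00002128·V_3 - 0.3333·V_4 = 0.007692
Solving these 6 simultaneous equations (Gaussian elimination) gives:
  V_1 = 9.532 V, V_2 = 9.512 V, V_3 = 0.0487 V, V_4 = 9.64 V
  V_5 = 0.004116 V, V_6 = 9.64 V
Part 1:
  Read off the nodal solution: V_6 = 9.64 V
Part 2:
  I_R11 = (V_1 - V_4)/R11 = (9.532 - 9.64)/47000 = -0.000002291 A
  Magnitude: I_R11 = 0.000002291 A
Part 3:
  I_R4 = (V_3 - V_6)/R4 = (0.0487 - 9.64)/47000 = -0.0002041 A
  P_R4 = I_R4² × R4 = (-0.0002041)² × 47000 = 0.001957 W
Part 4:
  Power in each resistor, P = (ΔV)²/R:
    P_R1 = (0.0487 - 0)²/240 = 0.000009884 W
    P_R2 = (10 - 0)²/200 = 0.5 W
    P_R3 = (10 - 9.532)²/56 = 0.003904 W
    P_R4 = (0.0487 - 9.64)²/47000 = 0.001957 W
    P_R5 = (9.64 - 9.64)²/3 = 0.00000001581 W
    P_R6 = (9.512 - 9.64)²/110 = 0.0001482 W
    P_R7 = (0.0487 - 0.004116)²/39000 = 0.00000005098 W
    P_R8 = (10 - 9.64)²/330 = 0.0003925 W
    P_R9 = (10 - 9.64)²/1300 = 0.00009952 W
    P_R10 = (9.532 - 9.512)²/2.4 = 0.0001674 W
    P_R11 = (9.532 - 9.64)²/47000 = 0.0000002466 W
    P_R12 = (9.512 - 0)²/1000 = 0.09049 W
    P_R13 = (0.004116 - 0)²/3600 = 0.000000004706 W
  P_total = P_R1 + P_R2 + P_R3 + P_R4 + P_R5 + P_R6 + P_R7 + P_R8 + P_R9 + P_R10 + P_R11 + P_R12 + P_R13 = 0.5972 W

Final answers:
1. V_6 = 9.64 V
2. I_R11 = 2.291e-06 A
3. P_R4 = 0.001957 W
4. P_total = 0.5972 W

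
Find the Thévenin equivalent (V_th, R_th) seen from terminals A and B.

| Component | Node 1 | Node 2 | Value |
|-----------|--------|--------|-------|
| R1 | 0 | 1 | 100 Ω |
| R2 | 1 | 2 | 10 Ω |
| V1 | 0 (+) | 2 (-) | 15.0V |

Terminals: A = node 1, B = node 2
Step 1 — V_th is the open-circuit voltage V_A - V_B (nothing connected across the terminals).
Nodal analysis, taking node 2 as the 0 V reference.
Source V1 fixes V_0 = 15 V.
KCL at each unknown node (sum of currents leaving = 0; resistances in Ω):
  Node 1: (V_1 - 15)/100 + (V_1 - 0)/10 = 0
Collecting terms: 0.11 × V_1 = 0.15  =>  V_1 = 1.364 V
V_th = V_1 - V_2 = 1.364 - 0 = 1.364 V
Step 2 — R_th: zero the source — replace V1 by a short circuit (node 2 merges into node 0) — and find the resistance seen between A (node 1) and B (node 0).
Reduce the network between node 1 (A) and node 0 (B) by series/parallel combination:
  Rp1 = R1 ‖ R2 (parallel, both between nodes 0 and 1) = 1/(1/100 + 1/10) = 9.091 Ω
R_th = 9.091 Ω

Final answer: V_th = 1.364 V, R_th = 9.091 Ω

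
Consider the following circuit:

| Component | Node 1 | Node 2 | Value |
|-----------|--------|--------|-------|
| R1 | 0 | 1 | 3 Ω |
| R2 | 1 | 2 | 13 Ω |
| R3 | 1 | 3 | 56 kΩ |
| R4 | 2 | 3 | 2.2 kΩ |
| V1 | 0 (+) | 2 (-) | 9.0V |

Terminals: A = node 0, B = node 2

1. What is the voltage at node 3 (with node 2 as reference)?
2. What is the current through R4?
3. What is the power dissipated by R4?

Nodal analysis, taking node 2 as the 0 V reference.
Source V1 fixes V_0 = 9 V.
KCL at each unknown node (sum of currents leaving = 0; resistances in Ω):
  Node 1: (V_1 - 9)/3 + (V_1 - 0)/13 + (V_1 - V_3)/56000 = 0
  Node 3: (V_3 - V_1)/56000 + (V_3 - 0)/2200 = 0
Collecting terms (coefficients in siemens):
  0.4103·V_1 - 0.00001786·V_3 = 3
  0.0004724·V_3 - 0.00001786·V_1 = 0
Determinant D = (0.4103)(0.0004724) - (-0.00001786)(-0.00001786) = 0.0001938
V_1 = [(3)(0.0004724) - (-0.00001786)(0)]/D = 7.312 V
V_3 = [(0.4103)(0) - (3)(-0.00001786)]/D = 0.2764 V
Part 1:
  Read off the nodal solution: V_3 = 0.2764 V
Part 2:
  I_R4 = (V_2 - V_3)/R4 = (0 - 0.2764)/2200 = -0.0001256 A
  Magnitude: I_R4 = 0.0001256 A
Part 3:
  I_R4 = (V_2 - V_3)/R4 = (0 - 0.2764)/2200 = -0.0001256 A
  P_R4 = I_R4² × R4 = (-0.0001256)² × 2200 = 0.00003473 W

Final answers:
1. V_3 = 0.2764 V
2. I_R4 = 0.0001256 A
3. P_R4 = 3.473e-05 W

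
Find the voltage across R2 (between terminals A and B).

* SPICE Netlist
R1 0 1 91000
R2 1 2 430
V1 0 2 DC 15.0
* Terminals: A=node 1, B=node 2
R1 and R2 are in series across V1 (node 0 → node 1 → node 2), and the output A–B is taken across R2, so this is a voltage divider.
Series current: I = V1/(R1 + R2) = 15/(91000 + 430) = 15/91430 = 0.0001641 A
V_R2 = I × R2 = V1 × R2/(R1 + R2) = 15 × 430/91430 = 0.07055 V

Final answer: 0.07055 V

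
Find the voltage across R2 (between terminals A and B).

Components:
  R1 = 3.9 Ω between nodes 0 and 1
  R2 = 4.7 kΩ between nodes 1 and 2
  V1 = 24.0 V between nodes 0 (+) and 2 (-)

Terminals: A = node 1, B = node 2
R1 and R2 are in series across V1 (node 0 → node 1 → node 2), and the output A–B is taken across R2, so this is a voltage divider.
Series current: I = V1/(R1 + R2) = 24/(3.9 + 4700) = 24/4704 = 0.005102 A
V_R2 = I × R2 = V1 × R2/(R1 + R2) = 24 × 4700/4704 = 23.98 V

Final answer: 23.98 V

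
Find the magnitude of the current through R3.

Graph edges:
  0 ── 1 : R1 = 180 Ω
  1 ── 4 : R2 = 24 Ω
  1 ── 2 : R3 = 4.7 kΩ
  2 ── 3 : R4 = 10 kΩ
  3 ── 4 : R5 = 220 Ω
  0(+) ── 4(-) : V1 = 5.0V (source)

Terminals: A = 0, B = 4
Nodal analysis, taking node 4 as the 0 V reference.
Source V1 fixes V_0 = 5 V.
KCL at each unknown node (sum of currents leaving = 0; resistances in Ω):
  Node 1: (V_1 - 5)/180 + (V_1 - 0)/24 + (V_1 - V_2)/4700 = 0
  Node 2: (V_2 - V_1)/4700 + (V_2 - V_3)/10000 = 0
  Node 3: (V_3 - V_2)/10000 + (V_3 - 0)/220 = 0
Collecting terms (coefficients in siemens):
  0.04743·V_1 - 0.0002128·V_2 = 0.02778
  0.0003128·V_2 - 0.0002128·V_1 - 0.0001·V_3 = 0
  0.004645·V_3 - 0.0001·V_2 = 0
Solving these 3 simultaneous equations (Gaussian elimination) gives:
  V_1 = 0.5874 V, V_2 = 0.4024 V, V_3 = 0.008661 V
I_R3 = (V_1 - V_2)/R3 = (0.5874 - 0.4024)/4700 = 0.00003937 A
|I_R3| = 0.00003937 A

Final answer: |I_R3| = 3.937e-05 A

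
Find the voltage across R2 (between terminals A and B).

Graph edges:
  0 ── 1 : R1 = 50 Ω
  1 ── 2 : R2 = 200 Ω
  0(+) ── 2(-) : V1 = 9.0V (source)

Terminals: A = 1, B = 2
R1 and R2 are in series across V1 (node 0 → node 1 → node 2), and the output A–B is taken across R2, so this is a voltage divider.
Series current: I = V1/(R1 + R2) = 9/(50 + 200) = 9/250 = 0.036 A
V_R2 = I × R2 = V1 × R2/(R1 + R2) = 9 × 200/250 = 7.2 V

Final answer: 7.2 V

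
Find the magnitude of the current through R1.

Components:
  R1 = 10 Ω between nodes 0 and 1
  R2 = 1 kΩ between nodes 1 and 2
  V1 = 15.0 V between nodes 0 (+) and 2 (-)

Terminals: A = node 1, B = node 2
Nodal analysis, taking node 2 as the 0 V reference.
Source V1 fixes V_0 = 15 V.
KCL at each unknown node (sum of currents leaving = 0; resistances in Ω):
  Node 1: (V_1 - 15)/10 + (V_1 - 0)/1000 = 0
Collecting terms: 0.101 × V_1 = 1.5  =>  V_1 = 14.85 V
I_R1 = (V_0 - V_1)/R1 = (15 - 14.85)/10 = 0.01485 A
|I_R1| = 0.01485 A

Final answer: |I_R1| = 0.01485 A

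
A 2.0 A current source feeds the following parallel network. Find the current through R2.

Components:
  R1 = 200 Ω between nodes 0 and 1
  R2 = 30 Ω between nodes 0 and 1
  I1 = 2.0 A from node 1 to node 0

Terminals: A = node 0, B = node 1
All resistors sit directly between nodes 0 and 1, so they are in parallel and share one voltage V; the full source current 2 A splits among them.
1/R_par = 1/200 + 1/30 = 0.03833 S  =>  R_par = 26.09 Ω
V = I × R_par = 2 × 26.09 = 52.17 V
I_R2 = V/R2 = 52.17/30 = 1.739 A

Final answer: 1.739 A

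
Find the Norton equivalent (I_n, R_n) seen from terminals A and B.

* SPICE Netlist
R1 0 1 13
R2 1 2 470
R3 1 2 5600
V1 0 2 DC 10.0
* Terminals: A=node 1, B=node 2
Find the Thévenin equivalent first; then I_n = V_th/R_th and R_n = R_th.
Step 1 — V_th is the open-circuit voltage V_A - V_B (nothing connected across the terminals).
Nodal analysis, taking node 2 as the 0 V reference.
Source V1 fixes V_0 = 10 V.
KCL at each unknown node (sum of currents leaving = 0; resistances in Ω):
  Node 1: (V_1 - 10)/13 + (V_1 - 0)/470 + (V_1 - 0)/5600 = 0
Collecting terms: 0.07923 × V_1 = 0.7692  =>  V_1 = 9.709 V
V_th = V_1 - V_2 = 9.709 - 0 = 9.709 V
Step 2 — R_th: zero the source — replace V1 by a short circuit (node 2 merges into node 0) — and find the resistance seen between A (node 1) and B (node 0).
Reduce the network between node 1 (A) and node 0 (B) by series/parallel combination:
  Rp1 = R1 ‖ R2 ‖ R3 (parallel, all between nodes 0 and 1) = 1/(1/13 + 1/470 + 1/5600) = 12.62 Ω
R_th = 12.62 Ω
I_n = V_th/R_th = 9.709/12.62 = 0.7692 A, and R_n = R_th = 12.62 Ω

Final answer: I_n = 0.7692 A, R_n = 12.62 Ω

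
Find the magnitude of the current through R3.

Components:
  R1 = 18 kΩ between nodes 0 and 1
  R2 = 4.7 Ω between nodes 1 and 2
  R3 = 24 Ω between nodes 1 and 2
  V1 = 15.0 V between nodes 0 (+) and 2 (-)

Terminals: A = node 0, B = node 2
Nodal analysis, taking node 2 as the 0 V reference.
Source V1 fixes V_0 = 15 V.
KCL at each unknown node (sum of currents leaving = 0; resistances in Ω):
  Node 1: (V_1 - 15)/18000 + (V_1 - 0)/4.7 + (V_1 - 0)/24 = 0
Collecting terms: 0.2545 × V_1 = 0.0008333  =>  V_1 = 0.003275 V
I_R3 = (V_1 - V_2)/R3 = (0.003275 - 0)/24 = 0.0001364 A
|I_R3| = 0.0001364 A

Final answer: |I_R3| = 0.0001364 A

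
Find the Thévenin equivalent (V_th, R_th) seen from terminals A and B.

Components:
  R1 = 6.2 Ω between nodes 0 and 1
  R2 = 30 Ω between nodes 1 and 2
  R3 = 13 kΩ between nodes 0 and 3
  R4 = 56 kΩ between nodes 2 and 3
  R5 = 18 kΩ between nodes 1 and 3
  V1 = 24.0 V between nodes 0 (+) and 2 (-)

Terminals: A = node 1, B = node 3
Step 1 — V_th is the open-circuit voltage V_A - V_B (nothing connected across the terminals).
Nodal analysis, taking node 2 as the 0 V reference.
Source V1 fixes V_0 = 24 V.
KCL at each unknown node (sum of currents leaving = 0; resistances in Ω):
  Node 1: (V_1 - 24)/6.2 + (V_1 - 0)/30 + (V_1 - V_3)/18000 = 0
  Node 3: (V_3 - 24)/13000 + (V_3 - 0)/56000 + (V_3 - V_1)/18000 = 0
Collecting terms (coefficients in siemens):
  0.1947·V_1 - 0.00005556·V_3 = 3.871
  0.0001503·V_3 - 0.00005556·V_1 = 0.001846
Determinant D = (0.1947)(0.0001503) - (-0.00005556)(-0.00005556) = 0.00002926
V_1 = [(3.871)(0.0001503) - (-0.00005556)(0.001846)]/D = 19.89 V
V_3 = [(0.1947)(0.001846) - (3.871)(-0.00005556)]/D = 19.63 V
V_th = V_1 - V_3 = 19.89 - 19.63 = 0.2592 V
Step 2 — R_th: zero the source — replace V1 by a short circuit (node 2 merges into node 0) — and find the resistance seen between A (node 1) and B (node 3).
Reduce the network between node 1 (A) and node 3 (B) by series/parallel combination:
  Rp1 = R1 ‖ R2 (parallel, both between nodes 0 and 1) = 1/(1/6.2 + 1/30) = 5.138 Ω
  Rp2 = R3 ‖ R4 (parallel, both between nodes 0 and 3) = 1/(1/13000 + 1/56000) = 10550 Ω
  Rs1 = Rp1 + Rp2 (series, joined only at node 0) = 5.138 + 10550 = 10560 Ω
  Rp3 = R5 ‖ Rs1 (parallel, both between nodes 1 and 3) = 1/(1/18000 + 1/10560) = 6654 Ω
R_th = 6.654 kΩ

Final answer: V_th = 0.2592 V, R_th = 6.654 kΩ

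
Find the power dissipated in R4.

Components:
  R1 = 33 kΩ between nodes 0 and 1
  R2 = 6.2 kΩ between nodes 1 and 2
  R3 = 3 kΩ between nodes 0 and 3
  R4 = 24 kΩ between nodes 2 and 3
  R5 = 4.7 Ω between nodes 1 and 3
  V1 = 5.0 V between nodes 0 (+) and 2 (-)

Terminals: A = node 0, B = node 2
Nodal analysis, taking node 2 as the 0 V reference.
Source V1 fixes V_0 = 5 V.
KCL at each unknown node (sum of currents leaving = 0; resistances in Ω):
  Node 1: (V_1 - 5)/33000 + (V_1 - 0)/6200 + (V_1 - V_3)/4.7 = 0
  Node 3: (V_3 - 5)/3000 + (V_3 - 0)/24000 + (V_3 - V_1)/4.7 = 0
Collecting terms (coefficients in siemens):
  0.213·V_1 - 0.2128·V_3 = 0.0001515
  0.2131·V_3 - 0.2128·V_1 = 0.001667
Determinant D = (0.213)(0.2131) - (-0.2128)(-0.2128) = 0.0001206
V_1 = [(0.0001515)(0.2131) - (-0.2128)(0.001667)]/D = 3.208 V
V_3 = [(0.213)(0.001667) - (0.0001515)(-0.2128)]/D = 3.21 V
I_R4 = (V_2 - V_3)/R4 = (0 - 3.21)/24000 = -0.0001337 A
P_R4 = I_R4² × R4 = (-0.0001337)² × 24000 = 0.0004293 W

Final answer: 0.0004293 W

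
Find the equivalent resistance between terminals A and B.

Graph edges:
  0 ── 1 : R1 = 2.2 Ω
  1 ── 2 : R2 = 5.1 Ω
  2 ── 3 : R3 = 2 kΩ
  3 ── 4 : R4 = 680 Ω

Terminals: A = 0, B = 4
Reduce the network between node 0 (A) and node 4 (B) by series/parallel combination:
  Rs1 = R1 + R2 (series, joined only at node 1) = 2.2 + 5.1 = 7.3 Ω
  Rs2 = R3 + Rs1 (series, joined only at node 2) = 2000 + 7.3 = 2007 Ω
  Rs3 = R4 + Rs2 (series, joined only at node 3) = 680 + 2007 = 2687 Ω
R_eq = 2.687 kΩ

Final answer: 2.687 kΩ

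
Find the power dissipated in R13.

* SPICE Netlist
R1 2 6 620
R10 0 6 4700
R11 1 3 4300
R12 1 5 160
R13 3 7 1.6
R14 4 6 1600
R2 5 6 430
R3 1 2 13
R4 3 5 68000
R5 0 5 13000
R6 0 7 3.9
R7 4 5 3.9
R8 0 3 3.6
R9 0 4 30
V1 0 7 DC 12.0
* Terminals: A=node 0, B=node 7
Nodal analysis, taking node 7 as the 0 V reference.
Source V1 fixes V_0 = 12 V.
KCL at each unknown node (sum of currents leaving = 0; resistances in Ω):
  Node 1: (V_1 - V_2)/13 + (V_1 - V_3)/4300 + (V_1 - V_5)/160 = 0
  Node 2: (V_2 - V_6)/620 + (V_2 - V_1)/13 = 0
  Node 3: (V_3 - V_5)/68000 + (V_3 - 12)/3.6 + (V_3 - V_1)/4300 + (V_3 - 0)/1.6 = 0
  Node 4: (V_4 - V_5)/3.9 + (V_4 - 12)/30 + (V_4 - V_6)/1600 = 0
  Node 5: (V_5 - V_6)/430 + (V_5 - V_3)/68000 + (V_5 - 12)/13000 + (V_5 - V_4)/3.9 + (V_5 - V_1)/160 = 0
  Node 6: (V_6 - V_2)/620 + (V_6 - V_5)/430 + (V_6 - 12)/4700 + (V_6 - V_4)/1600 = 0
Collecting terms (coefficients in siemens):
  0.08341·V_1 - 0.07692·V_2 - 0.0002326·V_3 - 0.00625·V_5 = 0
  0.07854·V_2 - 0.07692·V_1 - 0.001613·V_6 = 0
  0.903·V_3 - 0.0002326·V_1 - 0.00001471·V_5 = 3.333
  0.2904·V_4 - 0.2564·V_5 - 0.000625·V_6 = 0.4
  0.2651·V_5 - 0.00625·V_1 - 0.00001471·V_3 - 0.2564·V_4 - 0.002326·V_6 = 0.0009231
  0.004776·V_6 - 0.001613·V_2 - 0.000625·V_4 - 0.002326·V_5 = 0.002553
Solving these 6 simultaneous equations (Gaussian elimination) gives:
  V_1 = 11.68 V, V_2 = 11.68 V, V_3 = 3.694 V, V_4 = 11.94 V
  V_5 = 11.93 V, V_6 = 11.85 V
I_R13 = (V_3 - V_7)/R13 = (3.694 - 0)/1.6 = 2.309 A
P_R13 = I_R13² × R13 = (2.309)² × 1.6 = 8.531 W

Final answer: 8.531 W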